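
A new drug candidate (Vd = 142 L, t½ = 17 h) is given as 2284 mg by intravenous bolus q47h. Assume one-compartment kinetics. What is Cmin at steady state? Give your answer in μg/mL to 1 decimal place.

2.8 μg/mL

Over one 47-h interval, 47/17 ≈ 2.7647 half-lives elapse, leaving f ≈ 0.1471 of each dose.
Accumulation ratio R = 1/(1 − f) ≈ 1/0.8529 ≈ 1.1725.
Single-dose peak C₀ = D/Vd = 2284/142 ≈ 16.085 μg/mL.
Steady-state peak Cmax,ss = C₀·R ≈ 16.085 × 1.1725 ≈ 18.860 μg/mL.
One interval later, Cmin,ss = Cmax,ss·e^(−kτ) ≈ 18.860 × 0.1471 ≈ 2.774 μg/mL.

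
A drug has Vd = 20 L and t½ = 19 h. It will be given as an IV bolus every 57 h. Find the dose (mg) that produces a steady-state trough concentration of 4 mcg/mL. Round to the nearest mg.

τ/t½ = 57/19 ≈ 3, so f = (1/2)^(57/19) ≈ 0.125000.
Cmin,ss = (D/Vd)·f/(1−f), so D = Cmin,ss·Vd·(1−f)/f.
D = 4 × 20 × (1−f)/f ≈ 4 × 20 × 7.00000 ≈ 560.00 mg.

560 mg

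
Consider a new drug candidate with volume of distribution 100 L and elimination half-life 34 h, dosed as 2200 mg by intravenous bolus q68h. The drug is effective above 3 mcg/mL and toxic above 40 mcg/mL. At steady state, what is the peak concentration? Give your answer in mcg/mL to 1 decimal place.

29.3 mcg/mL

τ = 68 h = 2 half-lives, so f = (1/2)^2 = 0.25.
Accumulation ratio R = 1/(1 − f) = 1/0.75 = 4/3.
Single-dose peak C₀ = D/Vd = 2200/100 = 22 mcg/mL.
Steady-state peak Cmax,ss = C₀·R = 22 × 4/3 ≈ 29.333 mcg/mL.
Peak 29.3 mcg/mL vs MTC 40 mcg/mL: below toxic threshold.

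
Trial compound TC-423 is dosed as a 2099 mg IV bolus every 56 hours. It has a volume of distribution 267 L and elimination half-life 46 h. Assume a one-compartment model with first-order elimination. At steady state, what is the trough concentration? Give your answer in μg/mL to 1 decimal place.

τ/t½ = 56/46 ≈ 1.2174, so fraction remaining f = (1/2)^(56/46) ≈ 0.4301.
At steady state, accumulation factor R = 1/(1 − e^(−kτ)) ≈ 1.7547.
Single-dose peak C₀ = D/Vd = 2099/267 ≈ 7.861 μg/mL.
Cmax,ss = C₀/(1 − f) ≈ 7.861/0.5699 ≈ 13.794 μg/mL.
One interval later, Cmin,ss = Cmax,ss·e^(−kτ) ≈ 13.794 × 0.4301 ≈ 5.933 μg/mL.

5.9 μg/mL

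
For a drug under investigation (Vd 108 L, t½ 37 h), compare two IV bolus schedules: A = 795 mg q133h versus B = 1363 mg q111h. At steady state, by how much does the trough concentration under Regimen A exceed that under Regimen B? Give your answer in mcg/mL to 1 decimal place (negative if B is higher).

-1.1 mcg/mL

Regimen A: f = (1/2)^(133/37) ≈ 0.0828; Cmin,ss = (795/108)·f/(1−f) ≈ 0.665 mcg/mL.
Regimen B: f = (1/2)^(111/37) ≈ 0.1250; Cmin,ss = (1363/108)·f/(1−f) ≈ 1.803 mcg/mL.
Difference ≈ 0.665 − 1.803 ≈ -1.138 mcg/mL.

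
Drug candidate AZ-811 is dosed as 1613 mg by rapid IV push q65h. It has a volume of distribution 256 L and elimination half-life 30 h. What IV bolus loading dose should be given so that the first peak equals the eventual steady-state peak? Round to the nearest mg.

f = (1/2)^(65/30) ≈ 0.222725; accumulation ratio R = 1/(1−f) ≈ 1.28655.
Loading dose to hit Cmax,ss on first dose: D_load = D_maint·R ≈ 1613 × 1.28655 ≈ 2075.21 mg.

2075 mg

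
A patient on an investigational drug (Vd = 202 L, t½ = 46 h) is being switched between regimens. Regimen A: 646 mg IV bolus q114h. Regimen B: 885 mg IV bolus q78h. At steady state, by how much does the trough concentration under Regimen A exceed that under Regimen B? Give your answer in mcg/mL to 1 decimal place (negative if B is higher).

Regimen A: f = (1/2)^(114/46) ≈ 0.1795; Cmin,ss = (646/202)·f/(1−f) ≈ 0.700 mcg/mL.
Regimen B: f = (1/2)^(78/46) ≈ 0.3087; Cmin,ss = (885/202)·f/(1−f) ≈ 1.956 mcg/mL.
Difference ≈ 0.700 − 1.956 ≈ -1.256 mcg/mL.

-1.3 mcg/mL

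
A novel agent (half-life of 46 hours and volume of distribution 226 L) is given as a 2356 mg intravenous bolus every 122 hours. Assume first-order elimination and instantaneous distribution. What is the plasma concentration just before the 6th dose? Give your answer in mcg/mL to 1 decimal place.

f = (1/2)^(τ/t½) = (1/2)^(122/46) ≈ 0.1591.
C₀ = D/Vd = 2356/226 ≈ 10.425 mcg/mL.
Before the 6th dose, 5 doses have been given. Superposition: Cmin = C₀·(f + f² + … + f^5).
≈ 10.425 × (0.1591 + 0.0253 + 0.0040 + 0.0006 + 0.0001) ≈ 10.425 × 0.1891 ≈ 1.971 mcg/mL.

2.0 mcg/mL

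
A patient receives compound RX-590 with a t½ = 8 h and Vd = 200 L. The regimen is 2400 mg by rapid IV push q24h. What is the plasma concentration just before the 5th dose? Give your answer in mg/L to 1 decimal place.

1.7 mg/L

f = (1/2)^(τ/t½) = (1/2)^(24/8) ≈ 0.1250.
C₀ = D/Vd = 2400/200 ≈ 12.000 mg/L.
Before the 5th dose, 4 doses have been given. Superposition: Cmin = C₀·(f + f² + … + f^4).
≈ 12.000 × (0.1250 + 0.0156 + 0.0020 + 0.0002) ≈ 12.000 × 0.1428 ≈ 1.714 mg/L.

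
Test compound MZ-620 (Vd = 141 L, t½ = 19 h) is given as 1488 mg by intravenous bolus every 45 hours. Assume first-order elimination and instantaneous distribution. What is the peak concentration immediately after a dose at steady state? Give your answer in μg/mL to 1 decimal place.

Over one 45-h interval, 45/19 ≈ 2.3684 half-lives elapse, leaving f ≈ 0.1937 of each dose.
At steady state, accumulation factor R = 1/(1 − e^(−kτ)) ≈ 1.2402.
Each bolus raises the concentration by D/Vd = 1488/141 ≈ 10.553 μg/mL.
Steady-state peak Cmax,ss = C₀·R ≈ 10.553 × 1.2402 ≈ 13.088 μg/mL.

13.1 μg/mL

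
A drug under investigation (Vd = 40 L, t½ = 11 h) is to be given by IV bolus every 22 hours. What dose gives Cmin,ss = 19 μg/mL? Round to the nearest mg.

τ/t½ = 22/11 ≈ 2, so f = (1/2)^(22/11) ≈ 0.250000.
Cmin,ss = (D/Vd)·f/(1−f), so D = Cmin,ss·Vd·(1−f)/f.
D = 19 × 40 × (1−f)/f ≈ 19 × 40 × 3.00000 ≈ 2280.00 mg.

2280 mg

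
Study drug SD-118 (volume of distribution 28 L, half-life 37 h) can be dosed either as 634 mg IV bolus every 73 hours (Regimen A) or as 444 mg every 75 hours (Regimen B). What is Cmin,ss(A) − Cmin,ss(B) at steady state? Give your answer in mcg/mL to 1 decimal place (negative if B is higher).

Regimen A: f = (1/2)^(73/37) ≈ 0.2547; Cmin,ss = (634/28)·f/(1−f) ≈ 7.738 mcg/mL.
Regimen B: f = (1/2)^(75/37) ≈ 0.2454; Cmin,ss = (444/28)·f/(1−f) ≈ 5.157 mcg/mL.
Difference ≈ 7.738 − 5.157 ≈ 2.581 mcg/mL.

2.6 mcg/mL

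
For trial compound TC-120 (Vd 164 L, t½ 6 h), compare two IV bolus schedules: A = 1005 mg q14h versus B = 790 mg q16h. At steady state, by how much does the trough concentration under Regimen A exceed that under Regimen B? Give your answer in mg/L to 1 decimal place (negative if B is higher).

Regimen A: f = (1/2)^(14/6) ≈ 0.1984; Cmin,ss = (1005/164)·f/(1−f) ≈ 1.517 mg/L.
Regimen B: f = (1/2)^(16/6) ≈ 0.1575; Cmin,ss = (790/164)·f/(1−f) ≈ 0.901 mg/L.
Difference ≈ 1.517 − 0.901 ≈ 0.616 mg/L.

0.6 mg/L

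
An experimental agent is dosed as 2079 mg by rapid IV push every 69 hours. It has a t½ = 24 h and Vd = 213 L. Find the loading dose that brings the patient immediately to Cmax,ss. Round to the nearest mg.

2407 mg

f = (1/2)^(69/24) ≈ 0.136313; accumulation ratio R = 1/(1−f) ≈ 1.15783.
Loading dose to hit Cmax,ss on first dose: D_load = D_maint·R ≈ 2079 × 1.15783 ≈ 2407.13 mg.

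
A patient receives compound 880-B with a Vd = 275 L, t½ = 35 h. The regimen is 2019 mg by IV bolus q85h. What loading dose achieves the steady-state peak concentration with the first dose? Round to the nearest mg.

f = (1/2)^(85/35) ≈ 0.185749; accumulation ratio R = 1/(1−f) ≈ 1.22812.
Loading dose to hit Cmax,ss on first dose: D_load = D_maint·R ≈ 2019 × 1.22812 ≈ 2479.57 mg.

2480 mg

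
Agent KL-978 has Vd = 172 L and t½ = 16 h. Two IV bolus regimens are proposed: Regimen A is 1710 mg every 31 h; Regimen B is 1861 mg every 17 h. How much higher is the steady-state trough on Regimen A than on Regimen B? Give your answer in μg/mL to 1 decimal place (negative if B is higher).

Regimen A: f = (1/2)^(31/16) ≈ 0.2611; Cmin,ss = (1710/172)·f/(1−f) ≈ 3.513 μg/mL.
Regimen B: f = (1/2)^(17/16) ≈ 0.4788; Cmin,ss = (1861/172)·f/(1−f) ≈ 9.940 μg/mL.
Difference ≈ 3.513 − 9.940 ≈ -6.427 μg/mL.

-6.4 μg/mL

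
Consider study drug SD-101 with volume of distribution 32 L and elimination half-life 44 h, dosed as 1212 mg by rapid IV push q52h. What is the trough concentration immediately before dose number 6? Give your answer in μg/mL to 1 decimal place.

f = (1/2)^(τ/t½) = (1/2)^(52/44) ≈ 0.4408.
C₀ = D/Vd = 1212/32 ≈ 37.875 μg/mL.
Before the 6th dose, 5 doses have been given. Superposition: Cmin = C₀·(f + f² + … + f^5).
≈ 37.875 × (0.4408 + 0.1943 + 0.0856 + 0.0378 + 0.0166) ≈ 37.875 × 0.7751 ≈ 29.357 μg/mL.

29.4 μg/mL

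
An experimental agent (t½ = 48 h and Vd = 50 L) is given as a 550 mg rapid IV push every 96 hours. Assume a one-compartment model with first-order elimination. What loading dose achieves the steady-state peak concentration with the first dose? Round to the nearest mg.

733 mg

f = (1/2)^(96/48) ≈ 0.250000; accumulation ratio R = 1/(1−f) ≈ 1.33333.
Loading dose to hit Cmax,ss on first dose: D_load = D_maint·R ≈ 550 × 1.33333 ≈ 733.33 mg.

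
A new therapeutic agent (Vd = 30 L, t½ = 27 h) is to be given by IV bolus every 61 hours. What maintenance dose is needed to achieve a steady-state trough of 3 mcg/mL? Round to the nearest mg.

τ/t½ = 61/27 ≈ 2.2593, so f = (1/2)^(61/27) ≈ 0.208879.
Cmin,ss = (D/Vd)·f/(1−f), so D = Cmin,ss·Vd·(1−f)/f.
D = 3 × 30 × (1−f)/f ≈ 3 × 30 × 3.78746 ≈ 340.87 mg.

341 mg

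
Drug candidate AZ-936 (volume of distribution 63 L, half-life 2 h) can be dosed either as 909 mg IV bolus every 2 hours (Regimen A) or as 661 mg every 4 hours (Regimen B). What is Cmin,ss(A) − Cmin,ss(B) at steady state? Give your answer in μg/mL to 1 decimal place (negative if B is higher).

Regimen A: f = (1/2)^(2/2) ≈ 0.5000; Cmin,ss = (909/63)·f/(1−f) ≈ 14.429 μg/mL.
Regimen B: f = (1/2)^(4/2) ≈ 0.2500; Cmin,ss = (661/63)·f/(1−f) ≈ 3.497 μg/mL.
Difference ≈ 14.429 − 3.497 ≈ 10.932 μg/mL.

10.9 μg/mL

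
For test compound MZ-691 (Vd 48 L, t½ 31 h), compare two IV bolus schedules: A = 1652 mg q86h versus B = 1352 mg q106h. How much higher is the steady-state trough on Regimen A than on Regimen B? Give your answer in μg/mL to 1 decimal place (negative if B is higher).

Regimen A: f = (1/2)^(86/31) ≈ 0.1462; Cmin,ss = (1652/48)·f/(1−f) ≈ 5.893 μg/mL.
Regimen B: f = (1/2)^(106/31) ≈ 0.0935; Cmin,ss = (1352/48)·f/(1−f) ≈ 2.905 μg/mL.
Difference ≈ 5.893 − 2.905 ≈ 2.988 μg/mL.

3.0 μg/mL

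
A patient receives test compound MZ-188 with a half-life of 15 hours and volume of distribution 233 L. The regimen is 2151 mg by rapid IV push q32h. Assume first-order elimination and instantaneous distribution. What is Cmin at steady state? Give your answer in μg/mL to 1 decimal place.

2.7 μg/mL

Over one 32-h interval, 32/15 ≈ 2.1333 half-lives elapse, leaving f ≈ 0.2279 of each dose.
Accumulation ratio R = 1/(1 − f) ≈ 1/0.7721 ≈ 1.2952.
Each bolus raises the concentration by D/Vd = 2151/233 ≈ 9.232 μg/mL.
Steady-state peak Cmax,ss = C₀·R ≈ 9.232 × 1.2952 ≈ 11.957 μg/mL.
Steady-state trough Cmin,ss = Cmax,ss·f ≈ 11.957 × 0.2279 ≈ 2.725 μg/mL.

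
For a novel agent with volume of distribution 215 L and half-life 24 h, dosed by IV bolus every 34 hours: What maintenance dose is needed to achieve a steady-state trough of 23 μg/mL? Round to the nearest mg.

τ/t½ = 34/24 ≈ 1.4167, so f = (1/2)^(34/24) ≈ 0.374577.
Cmin,ss = (D/Vd)·f/(1−f), so D = Cmin,ss·Vd·(1−f)/f.
D = 23 × 215 × (1−f)/f ≈ 23 × 215 × 1.66968 ≈ 8256.57 mg.

8257 mg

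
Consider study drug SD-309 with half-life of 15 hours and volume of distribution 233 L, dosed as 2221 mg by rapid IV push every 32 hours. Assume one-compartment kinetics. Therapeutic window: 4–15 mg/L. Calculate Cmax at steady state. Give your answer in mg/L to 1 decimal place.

12.3 mg/L

k = ln2/t½ = ln2/15 ≈ 0.046210 h⁻¹; fraction remaining f = e^(−kτ) = e^(−0.046210×32) ≈ 0.2279.
Accumulation ratio R = 1/(1 − f) ≈ 1/0.7721 ≈ 1.2952.
Each bolus raises the concentration by D/Vd = 2221/233 ≈ 9.532 mg/L.
Steady-state peak Cmax,ss = C₀·R ≈ 9.532 × 1.2952 ≈ 12.346 mg/L.
Peak 12.3 mg/L vs MTC 15 mg/L: below toxic threshold.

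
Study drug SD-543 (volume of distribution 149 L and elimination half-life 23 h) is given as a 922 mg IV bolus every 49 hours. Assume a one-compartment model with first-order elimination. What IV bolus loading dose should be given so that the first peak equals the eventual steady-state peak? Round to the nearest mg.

1195 mg

f = (1/2)^(49/23) ≈ 0.228389; accumulation ratio R = 1/(1−f) ≈ 1.29599.
Loading dose to hit Cmax,ss on first dose: D_load = D_maint·R ≈ 922 × 1.29599 ≈ 1194.90 mg.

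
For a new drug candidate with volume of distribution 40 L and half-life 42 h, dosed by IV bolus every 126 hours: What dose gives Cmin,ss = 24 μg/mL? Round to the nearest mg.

6720 mg

τ/t½ = 126/42 ≈ 3, so f = (1/2)^(126/42) ≈ 0.125000.
Cmin,ss = (D/Vd)·f/(1−f), so D = Cmin,ss·Vd·(1−f)/f.
D = 24 × 40 × (1−f)/f ≈ 24 × 40 × 7.00000 ≈ 6720.00 mg.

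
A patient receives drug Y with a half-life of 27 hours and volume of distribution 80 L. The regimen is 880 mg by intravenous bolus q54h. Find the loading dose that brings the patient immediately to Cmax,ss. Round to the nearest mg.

f = (1/2)^(54/27) ≈ 0.250000; accumulation ratio R = 1/(1−f) ≈ 1.33333.
Loading dose to hit Cmax,ss on first dose: D_load = D_maint·R ≈ 880 × 1.33333 ≈ 1173.33 mg.

1173 mg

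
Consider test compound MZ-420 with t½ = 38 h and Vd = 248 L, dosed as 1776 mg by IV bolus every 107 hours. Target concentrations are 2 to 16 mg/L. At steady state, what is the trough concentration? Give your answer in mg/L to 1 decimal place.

1.2 mg/L

k = ln2/t½ = ln2/38 ≈ 0.018241 h⁻¹; fraction remaining f = e^(−kτ) = e^(−0.018241×107) ≈ 0.1420.
Single-dose peak C₀ = D/Vd = 1776/248 ≈ 7.161 mg/L.
Steady-state trough Cmin,ss = C₀·f/(1−f) ≈ 7.161 × 0.1420/0.8580 ≈ 1.185 mg/L.
Trough 1.2 mg/L vs MEC 2 mg/L: subtherapeutic.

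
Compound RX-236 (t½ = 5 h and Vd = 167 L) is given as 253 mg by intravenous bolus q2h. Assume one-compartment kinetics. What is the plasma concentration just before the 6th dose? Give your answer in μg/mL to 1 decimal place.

f = (1/2)^(τ/t½) = (1/2)^(2/5) ≈ 0.7579.
C₀ = D/Vd = 253/167 ≈ 1.515 μg/mL.
Before the 6th dose, 5 doses have been given. Superposition: Cmin = C₀·(f + f² + … + f^5).
≈ 1.515 × (0.7579 + 0.5744 + 0.4353 + 0.3299 + 0.2501) ≈ 1.515 × 2.3476 ≈ 3.557 μg/mL.

3.6 μg/mL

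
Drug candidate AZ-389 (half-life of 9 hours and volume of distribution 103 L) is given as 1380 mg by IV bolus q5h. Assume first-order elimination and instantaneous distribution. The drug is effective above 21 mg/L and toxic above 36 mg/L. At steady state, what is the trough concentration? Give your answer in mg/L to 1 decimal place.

28.5 mg/L

Over one 5-h interval, 5/9 ≈ 0.55556 half-lives elapse, leaving f ≈ 0.6804 of each dose.
At steady state, accumulation factor R = 1/(1 − e^(−kτ)) ≈ 3.1289.
Single-dose peak C₀ = D/Vd = 1380/103 ≈ 13.398 mg/L.
Cmax,ss = C₀/(1 − f) ≈ 13.398/0.3196 ≈ 41.921 mg/L.
One interval later, Cmin,ss = Cmax,ss·e^(−kτ) ≈ 41.921 × 0.6804 ≈ 28.523 mg/L.
Trough 28.5 mg/L vs MEC 21 mg/L: adequate.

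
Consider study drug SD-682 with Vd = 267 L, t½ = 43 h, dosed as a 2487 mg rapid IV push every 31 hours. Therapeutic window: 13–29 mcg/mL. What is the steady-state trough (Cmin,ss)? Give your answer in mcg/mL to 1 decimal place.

14.4 mcg/mL

Over one 31-h interval, 31/43 ≈ 0.72093 half-lives elapse, leaving f ≈ 0.6067 of each dose.
Single-dose peak C₀ = D/Vd = 2487/267 ≈ 9.315 mcg/mL.
Steady-state trough Cmin,ss = C₀·f/(1−f) ≈ 9.315 × 0.6067/0.3933 ≈ 14.369 mcg/mL.
Trough 14.4 mcg/mL vs MEC 13 mcg/mL: adequate.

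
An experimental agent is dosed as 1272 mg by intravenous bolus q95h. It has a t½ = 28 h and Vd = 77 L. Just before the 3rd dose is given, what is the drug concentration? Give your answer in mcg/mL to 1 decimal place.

1.7 mcg/mL

f = (1/2)^(τ/t½) = (1/2)^(95/28) ≈ 0.0952.
C₀ = D/Vd = 1272/77 ≈ 16.519 mcg/mL.
Before the 3rd dose, 2 doses have been given. Superposition: Cmin = C₀·(f + f²).
≈ 16.519 × (0.0952 + 0.0091) ≈ 16.519 × 0.1043 ≈ 1.723 mcg/mL.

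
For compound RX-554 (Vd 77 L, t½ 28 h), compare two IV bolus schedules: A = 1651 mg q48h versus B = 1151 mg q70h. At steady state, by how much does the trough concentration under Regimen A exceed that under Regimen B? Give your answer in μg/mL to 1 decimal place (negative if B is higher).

6.2 μg/mL

Regimen A: f = (1/2)^(48/28) ≈ 0.3048; Cmin,ss = (1651/77)·f/(1−f) ≈ 9.401 μg/mL.
Regimen B: f = (1/2)^(70/28) ≈ 0.1768; Cmin,ss = (1151/77)·f/(1−f) ≈ 3.210 μg/mL.
Difference ≈ 9.401 − 3.210 ≈ 6.191 μg/mL.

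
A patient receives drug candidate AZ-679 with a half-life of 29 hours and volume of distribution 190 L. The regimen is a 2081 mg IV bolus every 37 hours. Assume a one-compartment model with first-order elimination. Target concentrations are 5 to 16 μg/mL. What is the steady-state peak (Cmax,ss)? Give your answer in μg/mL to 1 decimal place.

Over one 37-h interval, 37/29 ≈ 1.2759 half-lives elapse, leaving f ≈ 0.4130 of each dose.
At steady state, accumulation factor R = 1/(1 − e^(−kτ)) ≈ 1.7036.
Single-dose peak C₀ = D/Vd = 2081/190 ≈ 10.953 μg/mL.
Steady-state peak Cmax,ss = C₀·R ≈ 10.953 × 1.7036 ≈ 18.660 μg/mL.
Peak 18.7 μg/mL vs MTC 16 μg/mL: exceeds toxic threshold.

18.7 μg/mL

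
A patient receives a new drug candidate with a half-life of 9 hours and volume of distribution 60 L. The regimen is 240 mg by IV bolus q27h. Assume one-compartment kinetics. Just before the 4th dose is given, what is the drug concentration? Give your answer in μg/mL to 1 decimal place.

f = (1/2)^(τ/t½) = (1/2)^(27/9) ≈ 0.1250.
C₀ = D/Vd = 240/60 ≈ 4.000 μg/mL.
Before the 4th dose, 3 doses have been given. Superposition: Cmin = C₀·(f + f² + … + f^3).
≈ 4.000 × (0.1250 + 0.0156 + 0.0020) ≈ 4.000 × 0.1426 ≈ 0.570 μg/mL.

0.6 μg/mL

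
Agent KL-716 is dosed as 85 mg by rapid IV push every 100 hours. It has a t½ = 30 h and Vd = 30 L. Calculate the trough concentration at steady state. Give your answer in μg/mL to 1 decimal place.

k = ln2/t½ = ln2/30 ≈ 0.023105 h⁻¹; fraction remaining f = e^(−kτ) = e^(−0.023105×100) ≈ 0.0992.
At steady state, accumulation factor R = 1/(1 − e^(−kτ)) ≈ 1.1101.
Single-dose peak C₀ = D/Vd = 85/30 ≈ 2.833 μg/mL.
Steady-state peak Cmax,ss = C₀·R ≈ 2.833 × 1.1101 ≈ 3.145 μg/mL.
One interval later, Cmin,ss = Cmax,ss·e^(−kτ) ≈ 3.145 × 0.0992 ≈ 0.312 μg/mL.

0.3 μg/mL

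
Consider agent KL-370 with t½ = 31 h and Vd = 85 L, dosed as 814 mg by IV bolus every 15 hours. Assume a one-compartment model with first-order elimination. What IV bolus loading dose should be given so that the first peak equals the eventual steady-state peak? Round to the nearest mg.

2857 mg

f = (1/2)^(15/31) ≈ 0.715056; accumulation ratio R = 1/(1−f) ≈ 3.50946.
Loading dose to hit Cmax,ss on first dose: D_load = D_maint·R ≈ 814 × 3.50946 ≈ 2856.70 mg.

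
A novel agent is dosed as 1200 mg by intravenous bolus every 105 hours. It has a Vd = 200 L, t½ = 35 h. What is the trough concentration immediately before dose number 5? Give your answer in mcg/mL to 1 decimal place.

0.9 mcg/mL

f = (1/2)^(τ/t½) = (1/2)^(105/35) ≈ 0.1250.
C₀ = D/Vd = 1200/200 ≈ 6.000 mcg/mL.
Before the 5th dose, 4 doses have been given. Superposition: Cmin = C₀·(f + f² + … + f^4).
≈ 6.000 × (0.1250 + 0.0156 + 0.0020 + 0.0002) ≈ 6.000 × 0.1428 ≈ 0.857 mcg/mL.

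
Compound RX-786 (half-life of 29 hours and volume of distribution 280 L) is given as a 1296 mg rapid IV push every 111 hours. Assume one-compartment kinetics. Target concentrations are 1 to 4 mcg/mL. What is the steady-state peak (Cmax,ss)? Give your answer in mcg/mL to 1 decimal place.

τ/t½ = 111/29 ≈ 3.8276, so fraction remaining f = (1/2)^(111/29) ≈ 0.0704.
At steady state, accumulation factor R = 1/(1 − e^(−kτ)) ≈ 1.0757.
Each bolus raises the concentration by D/Vd = 1296/280 ≈ 4.629 mcg/mL.
Steady-state peak Cmax,ss = C₀·R ≈ 4.629 × 1.0757 ≈ 4.979 mcg/mL.
Peak 5.0 mcg/mL vs MTC 4 mcg/mL: exceeds toxic threshold.

5.0 mcg/mL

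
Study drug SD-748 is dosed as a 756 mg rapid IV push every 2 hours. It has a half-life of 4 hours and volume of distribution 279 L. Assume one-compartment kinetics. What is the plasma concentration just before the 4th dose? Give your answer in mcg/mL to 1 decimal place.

f = (1/2)^(τ/t½) = (1/2)^(2/4) ≈ 0.7071.
C₀ = D/Vd = 756/279 ≈ 2.710 mcg/mL.
Before the 4th dose, 3 doses have been given. Superposition: Cmin = C₀·(f + f² + … + f^3).
≈ 2.710 × (0.7071 + 0.5000 + 0.3535) ≈ 2.710 × 1.5606 ≈ 4.229 mcg/mL.

4.2 mcg/mL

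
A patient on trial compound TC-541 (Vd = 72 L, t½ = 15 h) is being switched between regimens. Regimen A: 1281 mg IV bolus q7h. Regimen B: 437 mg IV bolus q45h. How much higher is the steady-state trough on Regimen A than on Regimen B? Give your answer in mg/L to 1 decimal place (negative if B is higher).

45.7 mg/L

Regimen A: f = (1/2)^(7/15) ≈ 0.7236; Cmin,ss = (1281/72)·f/(1−f) ≈ 46.578 mg/L.
Regimen B: f = (1/2)^(45/15) ≈ 0.1250; Cmin,ss = (437/72)·f/(1−f) ≈ 0.867 mg/L.
Difference ≈ 46.578 − 0.867 ≈ 45.711 mg/L.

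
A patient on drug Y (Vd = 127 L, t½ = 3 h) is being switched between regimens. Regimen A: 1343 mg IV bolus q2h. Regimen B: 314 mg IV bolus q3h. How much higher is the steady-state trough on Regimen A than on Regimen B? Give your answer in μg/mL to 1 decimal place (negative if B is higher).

15.5 μg/mL

Regimen A: f = (1/2)^(2/3) ≈ 0.6300; Cmin,ss = (1343/127)·f/(1−f) ≈ 18.006 μg/mL.
Regimen B: f = (1/2)^(3/3) ≈ 0.5000; Cmin,ss = (314/127)·f/(1−f) ≈ 2.472 μg/mL.
Difference ≈ 18.006 − 2.472 ≈ 15.534 μg/mL.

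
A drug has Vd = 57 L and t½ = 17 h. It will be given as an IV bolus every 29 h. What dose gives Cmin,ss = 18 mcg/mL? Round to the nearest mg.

2321 mg

τ/t½ = 29/17 ≈ 1.7059, so f = (1/2)^(29/17) ≈ 0.306534.
Cmin,ss = (D/Vd)·f/(1−f), so D = Cmin,ss·Vd·(1−f)/f.
D = 18 × 57 × (1−f)/f ≈ 18 × 57 × 2.26228 ≈ 2321.10 mg.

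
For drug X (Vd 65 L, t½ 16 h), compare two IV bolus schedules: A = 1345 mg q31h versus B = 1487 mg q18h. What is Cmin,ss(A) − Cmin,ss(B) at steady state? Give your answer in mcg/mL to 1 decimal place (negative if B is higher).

-12.1 mcg/mL

Regimen A: f = (1/2)^(31/16) ≈ 0.2611; Cmin,ss = (1345/65)·f/(1−f) ≈ 7.312 mcg/mL.
Regimen B: f = (1/2)^(18/16) ≈ 0.4585; Cmin,ss = (1487/65)·f/(1−f) ≈ 19.370 mcg/mL.
Difference ≈ 7.312 − 19.370 ≈ -12.058 mcg/mL.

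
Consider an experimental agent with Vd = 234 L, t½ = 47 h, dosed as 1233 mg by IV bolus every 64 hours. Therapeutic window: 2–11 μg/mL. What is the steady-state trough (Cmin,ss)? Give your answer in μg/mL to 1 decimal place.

3.4 μg/mL

Over one 64-h interval, 64/47 ≈ 1.3617 half-lives elapse, leaving f ≈ 0.3891 of each dose.
At steady state, accumulation factor R = 1/(1 − e^(−kτ)) ≈ 1.6369.
Each bolus raises the concentration by D/Vd = 1233/234 ≈ 5.269 μg/mL.
Steady-state peak Cmax,ss = C₀·R ≈ 5.269 × 1.6369 ≈ 8.625 μg/mL.
One interval later, Cmin,ss = Cmax,ss·e^(−kτ) ≈ 8.625 × 0.3891 ≈ 3.356 μg/mL.
Trough 3.4 μg/mL vs MEC 2 μg/mL: adequate.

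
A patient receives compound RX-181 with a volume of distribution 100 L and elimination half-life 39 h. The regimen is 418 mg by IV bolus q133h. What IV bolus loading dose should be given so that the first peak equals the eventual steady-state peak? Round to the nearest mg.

f = (1/2)^(133/39) ≈ 0.094061; accumulation ratio R = 1/(1−f) ≈ 1.10383.
Loading dose to hit Cmax,ss on first dose: D_load = D_maint·R ≈ 418 × 1.10383 ≈ 461.40 mg.

461 mg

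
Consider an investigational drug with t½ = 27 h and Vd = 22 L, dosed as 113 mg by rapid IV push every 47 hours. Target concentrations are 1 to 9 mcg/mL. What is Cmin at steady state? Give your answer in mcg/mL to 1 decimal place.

2.2 mcg/mL

k = ln2/t½ = ln2/27 ≈ 0.025672 h⁻¹; fraction remaining f = e^(−kτ) = e^(−0.025672×47) ≈ 0.2992.
Single-dose peak C₀ = D/Vd = 113/22 ≈ 5.136 mcg/mL.
Steady-state trough Cmin,ss = C₀·f/(1−f) ≈ 5.136 × 0.2992/0.7008 ≈ 2.193 mcg/mL.
Trough 2.2 mcg/mL vs MEC 1 mcg/mL: adequate.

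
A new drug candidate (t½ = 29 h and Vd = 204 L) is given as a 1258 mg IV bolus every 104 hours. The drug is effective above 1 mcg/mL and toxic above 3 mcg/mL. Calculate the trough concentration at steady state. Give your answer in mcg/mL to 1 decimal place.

k = ln2/t½ = ln2/29 ≈ 0.023902 h⁻¹; fraction remaining f = e^(−kτ) = e^(−0.023902×104) ≈ 0.0833.
Single-dose peak C₀ = D/Vd = 1258/204 ≈ 6.167 mcg/mL.
Steady-state trough Cmin,ss = C₀·f/(1−f) ≈ 6.167 × 0.0833/0.9167 ≈ 0.560 mcg/mL.
Trough 0.6 mcg/mL vs MEC 1 mcg/mL: subtherapeutic.

0.6 mcg/mL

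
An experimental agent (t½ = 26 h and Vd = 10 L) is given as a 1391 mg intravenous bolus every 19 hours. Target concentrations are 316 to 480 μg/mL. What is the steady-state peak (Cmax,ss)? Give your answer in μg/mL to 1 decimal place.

350.0 μg/mL

k = ln2/t½ = ln2/26 ≈ 0.026660 h⁻¹; fraction remaining f = e^(−kτ) = e^(−0.026660×19) ≈ 0.6026.
At steady state, accumulation factor R = 1/(1 − e^(−kτ)) ≈ 2.5164.
Each bolus raises the concentration by D/Vd = 1391/10 ≈ 139.100 μg/mL.
Steady-state peak Cmax,ss = C₀·R ≈ 139.100 × 2.5164 ≈ 350.031 μg/mL.
Peak 350.0 μg/mL vs MTC 480 μg/mL: below toxic threshold.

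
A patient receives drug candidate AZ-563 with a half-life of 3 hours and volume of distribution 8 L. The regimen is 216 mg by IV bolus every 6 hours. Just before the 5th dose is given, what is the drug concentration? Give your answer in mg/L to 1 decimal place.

f = (1/2)^(τ/t½) = (1/2)^(6/3) ≈ 0.2500.
C₀ = D/Vd = 216/8 ≈ 27.000 mg/L.
Before the 5th dose, 4 doses have been given. Superposition: Cmin = C₀·(f + f² + … + f^4).
≈ 27.000 × (0.2500 + 0.0625 + 0.0156 + 0.0039) ≈ 27.000 × 0.3320 ≈ 8.964 mg/L.

9.0 mg/L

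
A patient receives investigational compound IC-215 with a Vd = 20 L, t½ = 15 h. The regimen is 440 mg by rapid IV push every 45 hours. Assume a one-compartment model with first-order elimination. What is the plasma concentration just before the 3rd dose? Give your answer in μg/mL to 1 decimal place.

f = (1/2)^(τ/t½) = (1/2)^(45/15) ≈ 0.1250.
C₀ = D/Vd = 440/20 ≈ 22.000 μg/mL.
Before the 3rd dose, 2 doses have been given. Superposition: Cmin = C₀·(f + f²).
≈ 22.000 × (0.1250 + 0.0156) ≈ 22.000 × 0.1406 ≈ 3.093 μg/mL.

3.1 μg/mL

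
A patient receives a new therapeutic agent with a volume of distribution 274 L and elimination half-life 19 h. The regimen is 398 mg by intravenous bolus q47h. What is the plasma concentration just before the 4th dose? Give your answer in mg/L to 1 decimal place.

f = (1/2)^(τ/t½) = (1/2)^(47/19) ≈ 0.1800.
C₀ = D/Vd = 398/274 ≈ 1.453 mg/L.
Before the 4th dose, 3 doses have been given. Superposition: Cmin = C₀·(f + f² + … + f^3).
≈ 1.453 × (0.1800 + 0.0324 + 0.0058) ≈ 1.453 × 0.2182 ≈ 0.317 mg/L.

0.3 mg/L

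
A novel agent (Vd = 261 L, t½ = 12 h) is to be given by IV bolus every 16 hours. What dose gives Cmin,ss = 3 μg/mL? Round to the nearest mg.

1190 mg

τ/t½ = 16/12 ≈ 1.3333, so f = (1/2)^(16/12) ≈ 0.396850.
Cmin,ss = (D/Vd)·f/(1−f), so D = Cmin,ss·Vd·(1−f)/f.
D = 3 × 261 × (1−f)/f ≈ 3 × 261 × 1.51984 ≈ 1190.03 mg.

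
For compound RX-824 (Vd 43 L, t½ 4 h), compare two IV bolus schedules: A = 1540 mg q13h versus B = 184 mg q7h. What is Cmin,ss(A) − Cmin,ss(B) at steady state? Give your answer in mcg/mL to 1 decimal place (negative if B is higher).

2.4 mcg/mL

Regimen A: f = (1/2)^(13/4) ≈ 0.1051; Cmin,ss = (1540/43)·f/(1−f) ≈ 4.206 mcg/mL.
Regimen B: f = (1/2)^(7/4) ≈ 0.2973; Cmin,ss = (184/43)·f/(1−f) ≈ 1.810 mcg/mL.
Difference ≈ 4.206 − 1.810 ≈ 2.396 mcg/mL.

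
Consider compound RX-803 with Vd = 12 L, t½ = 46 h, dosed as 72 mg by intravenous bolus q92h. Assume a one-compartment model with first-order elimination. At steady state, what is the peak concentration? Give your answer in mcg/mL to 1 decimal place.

8.0 mcg/mL

The dosing interval is 2 half-lives, so f = 2^(−2) = 0.25.
Accumulation ratio R = 1/(1 − f) = 1/0.75 = 4/3.
Single-dose peak C₀ = D/Vd = 72/12 = 6 mcg/mL.
Steady-state peak Cmax,ss = C₀·R = 6 × 4/3 ≈ 8.000 mcg/mL.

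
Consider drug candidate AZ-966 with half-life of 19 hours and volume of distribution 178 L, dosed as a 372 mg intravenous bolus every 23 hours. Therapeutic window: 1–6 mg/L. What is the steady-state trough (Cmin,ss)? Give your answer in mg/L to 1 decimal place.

k = ln2/t½ = ln2/19 ≈ 0.036481 h⁻¹; fraction remaining f = e^(−kτ) = e^(−0.036481×23) ≈ 0.4321.
Single-dose peak C₀ = D/Vd = 372/178 ≈ 2.090 mg/L.
Steady-state trough Cmin,ss = C₀·f/(1−f) ≈ 2.090 × 0.4321/0.5679 ≈ 1.590 mg/L.
Trough 1.6 mg/L vs MEC 1 mg/L: adequate.

1.6 mg/L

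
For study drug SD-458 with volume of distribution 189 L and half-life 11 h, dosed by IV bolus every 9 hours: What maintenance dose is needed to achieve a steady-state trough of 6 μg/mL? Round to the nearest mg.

τ/t½ = 9/11 ≈ 0.81818, so f = (1/2)^(9/11) ≈ 0.567156.
Cmin,ss = (D/Vd)·f/(1−f), so D = Cmin,ss·Vd·(1−f)/f.
D = 6 × 189 × (1−f)/f ≈ 6 × 189 × 0.76318 ≈ 865.45 mg.

865 mg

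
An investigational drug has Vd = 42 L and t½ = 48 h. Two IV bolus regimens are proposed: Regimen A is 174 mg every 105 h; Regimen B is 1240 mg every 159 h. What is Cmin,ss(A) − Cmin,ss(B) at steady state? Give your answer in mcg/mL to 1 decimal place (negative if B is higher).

-2.1 mcg/mL

Regimen A: f = (1/2)^(105/48) ≈ 0.2195; Cmin,ss = (174/42)·f/(1−f) ≈ 1.165 mcg/mL.
Regimen B: f = (1/2)^(159/48) ≈ 0.1007; Cmin,ss = (1240/42)·f/(1−f) ≈ 3.306 mcg/mL.
Difference ≈ 1.165 − 3.306 ≈ -2.141 mcg/mL.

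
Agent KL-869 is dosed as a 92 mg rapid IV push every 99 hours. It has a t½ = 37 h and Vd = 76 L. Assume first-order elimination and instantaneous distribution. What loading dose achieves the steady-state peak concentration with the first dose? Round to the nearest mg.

109 mg

f = (1/2)^(99/37) ≈ 0.156510; accumulation ratio R = 1/(1−f) ≈ 1.18555.
Loading dose to hit Cmax,ss on first dose: D_load = D_maint·R ≈ 92 × 1.18555 ≈ 109.07 mg.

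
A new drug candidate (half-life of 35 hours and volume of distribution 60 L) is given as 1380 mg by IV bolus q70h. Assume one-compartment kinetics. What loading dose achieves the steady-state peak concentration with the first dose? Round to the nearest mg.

f = (1/2)^(70/35) ≈ 0.250000; accumulation ratio R = 1/(1−f) ≈ 1.33333.
Loading dose to hit Cmax,ss on first dose: D_load = D_maint·R ≈ 1380 × 1.33333 ≈ 1840.00 mg.

1840 mg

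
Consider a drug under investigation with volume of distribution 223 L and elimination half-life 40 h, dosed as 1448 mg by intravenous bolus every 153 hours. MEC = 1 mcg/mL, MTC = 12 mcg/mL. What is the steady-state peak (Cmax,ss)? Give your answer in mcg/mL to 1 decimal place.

7.0 mcg/mL

Over one 153-h interval, 153/40 ≈ 3.825 half-lives elapse, leaving f ≈ 0.0706 of each dose.
Accumulation ratio R = 1/(1 − f) ≈ 1/0.9294 ≈ 1.0760.
Single-dose peak C₀ = D/Vd = 1448/223 ≈ 6.493 mcg/mL.
Steady-state peak Cmax,ss = C₀·R ≈ 6.493 × 1.0760 ≈ 6.986 mcg/mL.
Peak 7.0 mcg/mL vs MTC 12 mcg/mL: below toxic threshold.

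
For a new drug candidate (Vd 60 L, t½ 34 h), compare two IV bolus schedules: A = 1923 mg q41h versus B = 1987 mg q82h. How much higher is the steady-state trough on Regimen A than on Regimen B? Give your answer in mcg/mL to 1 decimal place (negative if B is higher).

Regimen A: f = (1/2)^(41/34) ≈ 0.4335; Cmin,ss = (1923/60)·f/(1−f) ≈ 24.525 mcg/mL.
Regimen B: f = (1/2)^(82/34) ≈ 0.1879; Cmin,ss = (1987/60)·f/(1−f) ≈ 7.662 mcg/mL.
Difference ≈ 24.525 − 7.662 ≈ 16.863 mcg/mL.

16.9 mcg/mL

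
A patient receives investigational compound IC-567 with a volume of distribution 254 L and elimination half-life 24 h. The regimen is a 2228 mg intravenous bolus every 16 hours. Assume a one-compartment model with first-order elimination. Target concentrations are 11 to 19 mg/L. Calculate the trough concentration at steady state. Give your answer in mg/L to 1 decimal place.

k = ln2/t½ = ln2/24 ≈ 0.028881 h⁻¹; fraction remaining f = e^(−kτ) = e^(−0.028881×16) ≈ 0.6300.
Each bolus raises the concentration by D/Vd = 2228/254 ≈ 8.772 mg/L.
Steady-state trough Cmin,ss = C₀·f/(1−f) ≈ 8.772 × 0.6300/0.3700 ≈ 14.936 mg/L.
Trough 14.9 mg/L vs MEC 11 mg/L: adequate.

14.9 mg/L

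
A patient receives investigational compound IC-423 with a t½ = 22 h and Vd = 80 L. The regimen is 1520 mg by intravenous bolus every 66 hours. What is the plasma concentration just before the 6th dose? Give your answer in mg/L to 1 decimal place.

2.7 mg/L

f = (1/2)^(τ/t½) = (1/2)^(66/22) ≈ 0.1250.
C₀ = D/Vd = 1520/80 ≈ 19.000 mg/L.
Before the 6th dose, 5 doses have been given. Superposition: Cmin = C₀·(f + f² + … + f^5).
≈ 19.000 × (0.1250 + 0.0156 + 0.0020 + 0.0002 + 0.0000) ≈ 19.000 × 0.1428 ≈ 2.713 mg/L.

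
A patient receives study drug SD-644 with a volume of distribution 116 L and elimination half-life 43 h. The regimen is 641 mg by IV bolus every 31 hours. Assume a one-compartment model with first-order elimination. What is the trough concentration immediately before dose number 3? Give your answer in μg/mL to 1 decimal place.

5.4 μg/mL

f = (1/2)^(τ/t½) = (1/2)^(31/43) ≈ 0.6067.
C₀ = D/Vd = 641/116 ≈ 5.526 μg/mL.
Before the 3rd dose, 2 doses have been given. Superposition: Cmin = C₀·(f + f²).
≈ 5.526 × (0.6067 + 0.3681) ≈ 5.526 × 0.9748 ≈ 5.387 μg/mL.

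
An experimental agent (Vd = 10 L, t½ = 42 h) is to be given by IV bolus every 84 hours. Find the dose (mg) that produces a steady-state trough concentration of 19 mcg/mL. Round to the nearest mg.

τ/t½ = 84/42 ≈ 2, so f = (1/2)^(84/42) ≈ 0.250000.
Cmin,ss = (D/Vd)·f/(1−f), so D = Cmin,ss·Vd·(1−f)/f.
D = 19 × 10 × (1−f)/f ≈ 19 × 10 × 3.00000 ≈ 570.00 mg.

570 mg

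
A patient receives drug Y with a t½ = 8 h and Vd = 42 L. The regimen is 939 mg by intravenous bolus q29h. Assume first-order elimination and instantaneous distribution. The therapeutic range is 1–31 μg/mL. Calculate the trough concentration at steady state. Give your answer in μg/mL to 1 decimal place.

2.0 μg/mL

k = ln2/t½ = ln2/8 ≈ 0.086643 h⁻¹; fraction remaining f = e^(−kτ) = e^(−0.086643×29) ≈ 0.0811.
At steady state, accumulation factor R = 1/(1 − e^(−kτ)) ≈ 1.0883.
Each bolus raises the concentration by D/Vd = 939/42 ≈ 22.357 μg/mL.
Cmax,ss = C₀/(1 − f) ≈ 22.357/0.9189 ≈ 24.330 μg/mL.
One interval later, Cmin,ss = Cmax,ss·e^(−kτ) ≈ 24.330 × 0.0811 ≈ 1.973 μg/mL.
Trough 2.0 μg/mL vs MEC 1 μg/mL: adequate.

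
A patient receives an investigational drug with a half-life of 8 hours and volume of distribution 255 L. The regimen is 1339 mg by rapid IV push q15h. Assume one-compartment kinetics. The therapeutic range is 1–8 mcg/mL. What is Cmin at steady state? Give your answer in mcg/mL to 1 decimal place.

k = ln2/t½ = ln2/8 ≈ 0.086643 h⁻¹; fraction remaining f = e^(−kτ) = e^(−0.086643×15) ≈ 0.2726.
At steady state, accumulation factor R = 1/(1 − e^(−kτ)) ≈ 1.3748.
Single-dose peak C₀ = D/Vd = 1339/255 ≈ 5.251 mcg/mL.
Cmax,ss = C₀/(1 − f) ≈ 5.251/0.7274 ≈ 7.219 mcg/mL.
One interval later, Cmin,ss = Cmax,ss·e^(−kτ) ≈ 7.219 × 0.2726 ≈ 1.968 mcg/mL.
Trough 2.0 mcg/mL vs MEC 1 mcg/mL: adequate.

2.0 mcg/mL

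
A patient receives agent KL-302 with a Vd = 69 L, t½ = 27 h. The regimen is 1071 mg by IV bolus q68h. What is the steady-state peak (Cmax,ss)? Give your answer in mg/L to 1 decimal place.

18.8 mg/L

τ/t½ = 68/27 ≈ 2.5185, so fraction remaining f = (1/2)^(68/27) ≈ 0.1745.
At steady state, accumulation factor R = 1/(1 − e^(−kτ)) ≈ 1.2114.
Each bolus raises the concentration by D/Vd = 1071/69 ≈ 15.522 mg/L.
Steady-state peak Cmax,ss = C₀·R ≈ 15.522 × 1.2114 ≈ 18.803 mg/L.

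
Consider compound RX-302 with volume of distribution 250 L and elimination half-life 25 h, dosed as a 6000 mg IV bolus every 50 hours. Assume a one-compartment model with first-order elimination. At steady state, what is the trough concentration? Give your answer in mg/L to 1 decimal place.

8.0 mg/L

The dosing interval is 2 half-lives, so f = 2^(−2) = 0.25.
Accumulation ratio R = 1/(1 − f) = 1/0.75 = 4/3.
Single-dose peak C₀ = D/Vd = 6000/250 = 24 mg/L.
Steady-state peak Cmax,ss = C₀·R = 24 × 4/3 ≈ 32.000 mg/L.
Steady-state trough Cmin,ss = Cmax,ss·f ≈ 32.000 × 0.25 ≈ 8.000 mg/L.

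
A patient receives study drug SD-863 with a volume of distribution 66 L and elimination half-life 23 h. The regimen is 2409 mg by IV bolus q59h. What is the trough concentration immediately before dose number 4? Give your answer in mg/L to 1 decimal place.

f = (1/2)^(τ/t½) = (1/2)^(59/23) ≈ 0.1690.
C₀ = D/Vd = 2409/66 ≈ 36.500 mg/L.
Before the 4th dose, 3 doses have been given. Superposition: Cmin = C₀·(f + f² + … + f^3).
≈ 36.500 × (0.1690 + 0.0286 + 0.0048) ≈ 36.500 × 0.2024 ≈ 7.388 mg/L.

7.4 mg/L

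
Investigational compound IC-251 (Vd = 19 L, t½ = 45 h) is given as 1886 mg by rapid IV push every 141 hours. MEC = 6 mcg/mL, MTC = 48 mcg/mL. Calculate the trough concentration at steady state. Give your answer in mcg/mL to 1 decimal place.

12.8 mcg/mL

k = ln2/t½ = ln2/45 ≈ 0.015403 h⁻¹; fraction remaining f = e^(−kτ) = e^(−0.015403×141) ≈ 0.1140.
Accumulation ratio R = 1/(1 − f) ≈ 1/0.8860 ≈ 1.1287.
Each bolus raises the concentration by D/Vd = 1886/19 ≈ 99.263 mcg/mL.
Steady-state peak Cmax,ss = C₀·R ≈ 99.263 × 1.1287 ≈ 112.038 mcg/mL.
One interval later, Cmin,ss = Cmax,ss·e^(−kτ) ≈ 112.038 × 0.1140 ≈ 12.772 mcg/mL.
Trough 12.8 mcg/mL vs MEC 6 mcg/mL: adequate.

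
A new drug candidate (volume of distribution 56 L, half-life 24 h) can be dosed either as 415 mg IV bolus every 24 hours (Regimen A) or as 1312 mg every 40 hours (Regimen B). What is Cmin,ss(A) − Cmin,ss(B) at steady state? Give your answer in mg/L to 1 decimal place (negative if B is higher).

Regimen A: f = (1/2)^(24/24) ≈ 0.5000; Cmin,ss = (415/56)·f/(1−f) ≈ 7.411 mg/L.
Regimen B: f = (1/2)^(40/24) ≈ 0.3150; Cmin,ss = (1312/56)·f/(1−f) ≈ 10.774 mg/L.
Difference ≈ 7.411 − 10.774 ≈ -3.363 mg/L.

-3.4 mg/L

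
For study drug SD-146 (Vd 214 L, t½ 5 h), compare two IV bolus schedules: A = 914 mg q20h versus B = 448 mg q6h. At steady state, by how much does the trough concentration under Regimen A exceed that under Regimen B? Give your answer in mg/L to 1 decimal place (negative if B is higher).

Regimen A: f = (1/2)^(20/5) ≈ 0.0625; Cmin,ss = (914/214)·f/(1−f) ≈ 0.285 mg/L.
Regimen B: f = (1/2)^(6/5) ≈ 0.4353; Cmin,ss = (448/214)·f/(1−f) ≈ 1.614 mg/L.
Difference ≈ 0.285 − 1.614 ≈ -1.329 mg/L.

-1.3 mg/L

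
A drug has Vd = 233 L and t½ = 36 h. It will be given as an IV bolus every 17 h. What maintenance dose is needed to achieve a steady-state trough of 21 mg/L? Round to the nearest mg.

τ/t½ = 17/36 ≈ 0.47222, so f = (1/2)^(17/36) ≈ 0.720853.
Cmin,ss = (D/Vd)·f/(1−f), so D = Cmin,ss·Vd·(1−f)/f.
D = 21 × 233 × (1−f)/f ≈ 21 × 233 × 0.38725 ≈ 1894.81 mg.

1895 mg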